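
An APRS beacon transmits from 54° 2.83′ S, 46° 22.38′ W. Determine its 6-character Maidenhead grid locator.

GD65tw

Offset from 180°W / 90°S: lon 133.6270°, lat 35.9528°.
Field: 133.6270/20 → 6 → G, 35.9528/10 → 3 → D; chars GD.
Square: 13.6270/2 → 6, 5.9528/1 → 5; chars 65.
Subsquare: 1.6270/0.0833333 → 19 → t, 0.9528/0.0416667 → 22 → w; chars tw.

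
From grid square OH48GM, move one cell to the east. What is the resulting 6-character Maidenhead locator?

Longitude subsquare g = 6; +1 → 7 = h.
The latitude characters are unchanged.

OH48hm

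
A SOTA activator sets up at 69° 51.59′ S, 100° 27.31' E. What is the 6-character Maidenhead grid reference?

OC00fd

Shift to the Maidenhead origin (180°W, 90°S): lon 280.4552, lat 20.1402.
Field: lon ⌊280.4552/20⌋ = 14 → O; lat ⌊20.1402/10⌋ = 2 → C.
Square: lon ⌊0.4552/2⌋ = 0; lat ⌊0.1402/1⌋ = 0.
Subsquare: lon ⌊0.4552/0.0833333⌋ = 5 → f; lat ⌊0.1402/0.0416667⌋ = 3 → d.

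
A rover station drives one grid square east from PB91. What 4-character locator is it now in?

QB01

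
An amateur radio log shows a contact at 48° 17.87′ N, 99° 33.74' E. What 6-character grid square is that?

Add 180° to longitude and 90° to latitude: 279.5623, 138.2978.
Field: 279.5623/20 → 13 → N, 138.2978/10 → 13 → N; chars NN.
Square: 19.5623/2 → 9, 8.2978/1 → 8; chars 98.
Subsquare: 1.5623/0.0833333 → 18 → s, 0.2978/0.0416667 → 7 → h; chars sh.

NN98sh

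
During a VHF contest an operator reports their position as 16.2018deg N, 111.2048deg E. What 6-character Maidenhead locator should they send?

Add 180° to longitude and 90° to latitude: 291.2048, 106.2018.
Field: lon ⌊291.2048/20⌋ = 14 → O; lat ⌊106.2018/10⌋ = 10 → K.
Square: lon ⌊11.2048/2⌋ = 5; lat ⌊6.2018/1⌋ = 6.
Subsquare: lon ⌊1.2048/0.0833333⌋ = 14 → o; lat ⌊0.2018/0.0416667⌋ = 4 → e.

OK56oe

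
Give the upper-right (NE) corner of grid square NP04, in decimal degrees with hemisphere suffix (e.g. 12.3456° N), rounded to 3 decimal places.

65.000° N, 82.000° E

Field N=13, P=15: +13·20° lon, +15·10° lat → SW at lon 80°, lat 60°.
Square 0, 4: +0·2° lon, +4·1° lat → SW at lon 80°, lat 64°.
Cell spans 2° lon × 1° lat. NE corner is SW corner plus one full cell.
latitude 65.000° N, longitude 82.000° E.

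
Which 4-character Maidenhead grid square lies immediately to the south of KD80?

KC89

Latitude square 0; −1 → -1, wraps to 9, carry into field.
Latitude field D = 3; −1 → 2 = C.
The longitude characters are unchanged.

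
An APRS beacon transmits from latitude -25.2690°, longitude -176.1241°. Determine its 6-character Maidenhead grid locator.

Offset from 180°W / 90°S: lon 3.8759°, lat 64.7310°.
Field: 3.8759/20 → 0 → A, 64.7310/10 → 6 → G; chars AG.
Square: 3.8759/2 → 1, 4.7310/1 → 4; chars 14.
Subsquare: 1.8759/0.0833333 → 22 → w, 0.7310/0.0416667 → 17 → r; chars wr.

AG14wr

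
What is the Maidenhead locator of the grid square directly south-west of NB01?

Longitude square 0; −1 → -1, wraps to 9, carry into field.
Longitude field N = 13; −1 → 12 = M.
Latitude square 1; −1 → 0.

MB90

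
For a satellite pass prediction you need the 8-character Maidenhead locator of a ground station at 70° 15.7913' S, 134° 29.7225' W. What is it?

CB29sr06

Add 180° to longitude and 90° to latitude: 45.50463, 19.73681.
Field (20°×10°, letters A–R): lon ⌊45.50463/20⌋ = 2 → C; lat ⌊19.73681/10⌋ = 1 → B.
Square (2°×1°, digits 0–9): lon ⌊5.50463/2⌋ = 2; lat ⌊9.73681/1⌋ = 9.
Subsquare (5′×2.5′, letters a–x): lon ⌊1.50463/0.0833333⌋ = 18 → s; lat ⌊0.73681/0.0416667⌋ = 17 → r.
Extended square (30″×15″, digits 0–9): lon ⌊0.00463/0.00833333⌋ = 0; lat ⌊0.02848/0.00416667⌋ = 6.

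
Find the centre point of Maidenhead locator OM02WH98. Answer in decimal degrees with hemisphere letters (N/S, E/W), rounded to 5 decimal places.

32.32708° N, 101.91250° E

Field O=14, M=12: +14·20° lon, +12·10° lat → SW at lon 100°, lat 30°.
Square 0, 2: +0·2° lon, +2·1° lat → SW at lon 100°, lat 32°.
Subsquare w=22, h=7: +22·0.0833333° lon, +7·0.0416667° lat → SW at lon 101.833°, lat 32.2917°.
Extended square 9, 8: +9·0.00833333° lon, +8·0.00416667° lat → SW at lon 101.908°, lat 32.325°.
Cell spans 0.00833333° lon × 0.00416667° lat. Centre is SW corner plus half of each.
latitude 32.32708° N, longitude 101.91250° E.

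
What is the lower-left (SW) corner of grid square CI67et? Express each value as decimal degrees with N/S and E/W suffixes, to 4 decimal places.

2.2083° S, 127.6667° W

Field C=2, I=8: +2·20° lon, +8·10° lat → SW at lon -140°, lat -10°.
Square 6, 7: +6·2° lon, +7·1° lat → SW at lon -128°, lat -3°.
Subsquare e=4, t=19: +4·0.0833333° lon, +19·0.0416667° lat → SW at lon -127.667°, lat -2.20833°.
latitude 2.2083° S, longitude 127.6667° W.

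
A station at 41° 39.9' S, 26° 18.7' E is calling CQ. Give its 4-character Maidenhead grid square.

KE38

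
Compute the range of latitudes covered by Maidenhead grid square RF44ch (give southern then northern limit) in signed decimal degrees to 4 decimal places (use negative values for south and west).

Field R=17, F=5: +17·20° lon, +5·10° lat → SW at lon 160°, lat -40°.
Square 4, 4: +4·2° lon, +4·1° lat → SW at lon 168°, lat -36°.
Subsquare c=2, h=7: +2·0.0833333° lon, +7·0.0416667° lat → SW at lon 168.167°, lat -35.7083°.
Cell spans 0.0833333° lon × 0.0416667° lat.
south -35.7083, north -35.6667.

-35.7083, -35.6667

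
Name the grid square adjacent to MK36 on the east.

Longitude square 3; +1 → 4.
The latitude characters are unchanged.

MK46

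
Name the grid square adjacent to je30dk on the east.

JE30ek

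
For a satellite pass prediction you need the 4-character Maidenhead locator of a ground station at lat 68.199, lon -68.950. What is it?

FP58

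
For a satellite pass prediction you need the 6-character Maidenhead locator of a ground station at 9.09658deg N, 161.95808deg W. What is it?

AJ99ac

Add 180° to longitude and 90° to latitude: 18.0419, 99.0966.
Field (20°×10°, letters A–R): 18.0419/20 → 0 → A, 99.0966/10 → 9 → J; chars AJ.
Square (2°×1°, digits 0–9): 18.0419/2 → 9, 9.0966/1 → 9; chars 99.
Subsquare (5′×2.5′, letters a–x): 0.0419/0.0833333 → 0 → a, 0.0966/0.0416667 → 2 → c; chars ac.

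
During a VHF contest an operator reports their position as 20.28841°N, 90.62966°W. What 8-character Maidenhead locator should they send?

EL40qg49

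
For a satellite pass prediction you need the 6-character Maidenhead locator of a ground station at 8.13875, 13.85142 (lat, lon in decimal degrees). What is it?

JJ68wd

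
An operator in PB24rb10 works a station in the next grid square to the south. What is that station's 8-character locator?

PB24ra19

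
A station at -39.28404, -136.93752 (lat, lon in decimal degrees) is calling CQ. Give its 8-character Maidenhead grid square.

CF10mr71

Add 180° to longitude and 90° to latitude: 43.06248, 50.71596.
Field: lon ⌊43.06248/20⌋ = 2 → C; lat ⌊50.71596/10⌋ = 5 → F.
Square: lon ⌊3.06248/2⌋ = 1; lat ⌊0.71596/1⌋ = 0.
Subsquare: lon ⌊1.06248/0.0833333⌋ = 12 → m; lat ⌊0.71596/0.0416667⌋ = 17 → r.
Extended square: lon ⌊0.06248/0.00833333⌋ = 7; lat ⌊0.00763/0.00416667⌋ = 1.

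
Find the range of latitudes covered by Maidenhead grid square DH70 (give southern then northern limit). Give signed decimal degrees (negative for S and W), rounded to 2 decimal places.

Field D=3, H=7: +3·20° lon, +7·10° lat → SW at lon -120°, lat -20°.
Square 7, 0: +7·2° lon, +0·1° lat → SW at lon -106°, lat -20°.
Cell spans 2° lon × 1° lat.
south -20.00, north -19.00.

-20.00, -19.00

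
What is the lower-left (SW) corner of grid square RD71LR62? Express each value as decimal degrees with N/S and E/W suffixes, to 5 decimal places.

58.28333° S, 174.96667° E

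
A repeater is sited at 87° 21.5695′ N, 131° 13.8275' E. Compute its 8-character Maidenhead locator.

Add 180° to longitude and 90° to latitude: 311.23046, 177.35949.
Field (20°×10°, letters A–R): 311.23046/20 → 15 → P, 177.35949/10 → 17 → R; chars PR.
Square (2°×1°, digits 0–9): 11.23046/2 → 5, 7.35949/1 → 7; chars 57.
Subsquare (5′×2.5′, letters a–x): 1.23046/0.0833333 → 14 → o, 0.35949/0.0416667 → 8 → i; chars oi.
Extended square (30″×15″, digits 0–9): 0.06379/0.00833333 → 7, 0.02616/0.00416667 → 6; chars 76.

PR57oi76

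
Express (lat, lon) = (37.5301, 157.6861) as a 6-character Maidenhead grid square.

QM87um

Offset from 180°W / 90°S: lon 337.6861°, lat 127.5301°.
Field: 337.6861/20 → 16 → Q, 127.5301/10 → 12 → M; chars QM.
Square: 17.6861/2 → 8, 7.5301/1 → 7; chars 87.
Subsquare: 1.6861/0.0833333 → 20 → u, 0.5301/0.0416667 → 12 → m; chars um.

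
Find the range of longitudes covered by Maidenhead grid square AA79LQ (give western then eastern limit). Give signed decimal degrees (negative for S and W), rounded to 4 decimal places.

-165.0833, -165.0000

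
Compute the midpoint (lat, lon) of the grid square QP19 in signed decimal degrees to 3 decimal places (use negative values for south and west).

69.500, 143.000

Field Q=16, P=15: +16·20° lon, +15·10° lat → SW at lon 140°, lat 60°.
Square 1, 9: +1·2° lon, +9·1° lat → SW at lon 142°, lat 69°.
Cell spans 2° lon × 1° lat. Centre is SW corner plus half of each.
latitude 69.500, longitude 143.000.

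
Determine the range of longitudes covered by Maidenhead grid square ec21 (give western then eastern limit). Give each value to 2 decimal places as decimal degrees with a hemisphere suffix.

Field E=4, C=2: +4·20° lon, +2·10° lat → SW at lon -100°, lat -70°.
Square 2, 1: +2·2° lon, +1·1° lat → SW at lon -96°, lat -69°.
Cell spans 2° lon × 1° lat.
west 96.00° W, east 94.00° W.

96.00° W, 94.00° W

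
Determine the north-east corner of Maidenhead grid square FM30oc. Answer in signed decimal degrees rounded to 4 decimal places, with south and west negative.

Field F=5, M=12: +5·20° lon, +12·10° lat → SW at lon -80°, lat 30°.
Square 3, 0: +3·2° lon, +0·1° lat → SW at lon -74°, lat 30°.
Subsquare o=14, c=2: +14·0.0833333° lon, +2·0.0416667° lat → SW at lon -72.8333°, lat 30.0833°.
Cell spans 0.0833333° lon × 0.0416667° lat. NE corner is SW corner plus one full cell.
latitude 30.1250, longitude -72.7500.

30.1250, -72.7500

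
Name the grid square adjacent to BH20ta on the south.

BG29tx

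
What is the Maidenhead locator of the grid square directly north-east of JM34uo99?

Longitude extended square 9; +1 → 10, wraps to 0, carry into subsquare.
Longitude subsquare u = 20; +1 → 21 = v.
Latitude extended square 9; +1 → 10, wraps to 0, carry into subsquare.
Latitude subsquare o = 14; +1 → 15 = p.

JM34vp00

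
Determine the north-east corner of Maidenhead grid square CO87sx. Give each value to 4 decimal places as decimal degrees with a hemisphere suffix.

58.0000° N, 122.4167° W

Field C=2, O=14: +2·20° lon, +14·10° lat → SW at lon -140°, lat 50°.
Square 8, 7: +8·2° lon, +7·1° lat → SW at lon -124°, lat 57°.
Subsquare s=18, x=23: +18·0.0833333° lon, +23·0.0416667° lat → SW at lon -122.5°, lat 57.9583°.
Cell spans 0.0833333° lon × 0.0416667° lat. NE corner is SW corner plus one full cell.
latitude 58.0000° N, longitude 122.4167° W.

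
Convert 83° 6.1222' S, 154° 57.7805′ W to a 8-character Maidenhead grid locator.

BA26mv45

Shift to the Maidenhead origin (180°W, 90°S): lon 25.03699, lat 6.89796.
Field (20°×10°, letters A–R): 25.03699/20 → 1 → B, 6.89796/10 → 0 → A; chars BA.
Square (2°×1°, digits 0–9): 5.03699/2 → 2, 6.89796/1 → 6; chars 26.
Subsquare (5′×2.5′, letters a–x): 1.03699/0.0833333 → 12 → m, 0.89796/0.0416667 → 21 → v; chars mv.
Extended square (30″×15″, digits 0–9): 0.03699/0.00833333 → 4, 0.02296/0.00416667 → 5; chars 45.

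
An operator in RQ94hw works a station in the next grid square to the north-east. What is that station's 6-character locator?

RQ94ix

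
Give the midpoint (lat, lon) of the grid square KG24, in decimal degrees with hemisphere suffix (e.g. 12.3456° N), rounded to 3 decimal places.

Field K=10, G=6: +10·20° lon, +6·10° lat → SW at lon 20°, lat -30°.
Square 2, 4: +2·2° lon, +4·1° lat → SW at lon 24°, lat -26°.
Cell spans 2° lon × 1° lat. Centre is SW corner plus half of each.
latitude 25.500° S, longitude 25.000° E.

25.500° S, 25.000° E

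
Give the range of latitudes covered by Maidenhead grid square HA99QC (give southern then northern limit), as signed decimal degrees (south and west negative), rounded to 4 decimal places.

-80.9167, -80.8750

Field H=7, A=0: +7·20° lon, +0·10° lat → SW at lon -40°, lat -90°.
Square 9, 9: +9·2° lon, +9·1° lat → SW at lon -22°, lat -81°.
Subsquare q=16, c=2: +16·0.0833333° lon, +2·0.0416667° lat → SW at lon -20.6667°, lat -80.9167°.
Cell spans 0.0833333° lon × 0.0416667° lat.
south -80.9167, north -80.8750.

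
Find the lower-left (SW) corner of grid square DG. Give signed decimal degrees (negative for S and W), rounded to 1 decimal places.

-30.0, -120.0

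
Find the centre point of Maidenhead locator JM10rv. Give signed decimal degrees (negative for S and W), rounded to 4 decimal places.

30.8958, 3.4583

Field J=9, M=12: +9·20° lon, +12·10° lat → SW at lon 0°, lat 30°.
Square 1, 0: +1·2° lon, +0·1° lat → SW at lon 2°, lat 30°.
Subsquare r=17, v=21: +17·0.0833333° lon, +21·0.0416667° lat → SW at lon 3.41667°, lat 30.875°.
Cell spans 0.0833333° lon × 0.0416667° lat. Centre is SW corner plus half of each.
latitude 30.8958, longitude 3.4583.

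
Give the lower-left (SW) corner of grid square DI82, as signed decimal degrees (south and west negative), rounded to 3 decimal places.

-8.000, -104.000

Field D=3, I=8: +3·20° lon, +8·10° lat → SW at lon -120°, lat -10°.
Square 8, 2: +8·2° lon, +2·1° lat → SW at lon -104°, lat -8°.
latitude -8.000, longitude -104.000.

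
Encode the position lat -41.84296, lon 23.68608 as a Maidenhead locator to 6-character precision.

Add 180° to longitude and 90° to latitude: 203.6861, 48.1570.
Field: lon ⌊203.6861/20⌋ = 10 → K; lat ⌊48.1570/10⌋ = 4 → E.
Square: lon ⌊3.6861/2⌋ = 1; lat ⌊8.1570/1⌋ = 8.
Subsquare: lon ⌊1.6861/0.0833333⌋ = 20 → u; lat ⌊0.1570/0.0416667⌋ = 3 → d.

KE18ud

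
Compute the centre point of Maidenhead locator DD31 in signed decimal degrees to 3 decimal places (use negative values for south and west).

-58.500, -113.000

Field D=3, D=3: +3·20° lon, +3·10° lat → SW at lon -120°, lat -60°.
Square 3, 1: +3·2° lon, +1·1° lat → SW at lon -114°, lat -59°.
Cell spans 2° lon × 1° lat. Centre is SW corner plus half of each.
latitude -58.500, longitude -113.000.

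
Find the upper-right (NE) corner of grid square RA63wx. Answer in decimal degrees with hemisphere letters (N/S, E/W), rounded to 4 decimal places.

86.0000° S, 173.9167° E

Field R=17, A=0: +17·20° lon, +0·10° lat → SW at lon 160°, lat -90°.
Square 6, 3: +6·2° lon, +3·1° lat → SW at lon 172°, lat -87°.
Subsquare w=22, x=23: +22·0.0833333° lon, +23·0.0416667° lat → SW at lon 173.833°, lat -86.0417°.
Cell spans 0.0833333° lon × 0.0416667° lat. NE corner is SW corner plus one full cell.
latitude 86.0000° S, longitude 173.9167° E.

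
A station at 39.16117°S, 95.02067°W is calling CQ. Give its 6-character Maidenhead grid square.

Add 180° to longitude and 90° to latitude: 84.9793, 50.8388.
Field: lon ⌊84.9793/20⌋ = 4 → E; lat ⌊50.8388/10⌋ = 5 → F.
Square: lon ⌊4.9793/2⌋ = 2; lat ⌊0.8388/1⌋ = 0.
Subsquare: lon ⌊0.9793/0.0833333⌋ = 11 → l; lat ⌊0.8388/0.0416667⌋ = 20 → u.

EF20lu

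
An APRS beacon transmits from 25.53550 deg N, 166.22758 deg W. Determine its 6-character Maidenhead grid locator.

AL65vm

Shift to the Maidenhead origin (180°W, 90°S): lon 13.7724, lat 115.5355.
Field (20°×10°, letters A–R): lon ⌊13.7724/20⌋ = 0 → A; lat ⌊115.5355/10⌋ = 11 → L.
Square (2°×1°, digits 0–9): lon ⌊13.7724/2⌋ = 6; lat ⌊5.5355/1⌋ = 5.
Subsquare (5′×2.5′, letters a–x): lon ⌊1.7724/0.0833333⌋ = 21 → v; lat ⌊0.5355/0.0416667⌋ = 12 → m.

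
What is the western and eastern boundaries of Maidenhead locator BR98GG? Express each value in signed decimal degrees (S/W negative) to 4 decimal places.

-141.5000, -141.4167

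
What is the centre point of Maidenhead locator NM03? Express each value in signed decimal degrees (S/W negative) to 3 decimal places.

Field N=13, M=12: +13·20° lon, +12·10° lat → SW at lon 80°, lat 30°.
Square 0, 3: +0·2° lon, +3·1° lat → SW at lon 80°, lat 33°.
Cell spans 2° lon × 1° lat. Centre is SW corner plus half of each.
latitude 33.500, longitude 81.000.

33.500, 81.000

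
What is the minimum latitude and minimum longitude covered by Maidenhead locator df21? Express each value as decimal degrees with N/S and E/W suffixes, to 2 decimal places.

39.00° S, 116.00° W

Field D=3, F=5: +3·20° lon, +5·10° lat → SW at lon -120°, lat -40°.
Square 2, 1: +2·2° lon, +1·1° lat → SW at lon -116°, lat -39°.
latitude 39.00° S, longitude 116.00° W.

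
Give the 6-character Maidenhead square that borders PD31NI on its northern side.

Latitude subsquare i = 8; +1 → 9 = j.
The longitude characters are unchanged.

PD31nj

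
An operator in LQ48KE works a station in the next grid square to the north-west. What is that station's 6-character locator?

LQ48jf

Longitude subsquare k = 10; −1 → 9 = j.
Latitude subsquare e = 4; +1 → 5 = f.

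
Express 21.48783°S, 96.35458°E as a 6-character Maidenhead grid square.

NG88em

Add 180° to longitude and 90° to latitude: 276.3546, 68.5122.
Field (20°×10°, letters A–R): lon ⌊276.3546/20⌋ = 13 → N; lat ⌊68.5122/10⌋ = 6 → G.
Square (2°×1°, digits 0–9): lon ⌊16.3546/2⌋ = 8; lat ⌊8.5122/1⌋ = 8.
Subsquare (5′×2.5′, letters a–x): lon ⌊0.3546/0.0833333⌋ = 4 → e; lat ⌊0.5122/0.0416667⌋ = 12 → m.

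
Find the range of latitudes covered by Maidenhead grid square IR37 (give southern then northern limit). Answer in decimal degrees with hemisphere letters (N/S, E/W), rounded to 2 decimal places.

87.00° N, 88.00° N

Field I=8, R=17: +8·20° lon, +17·10° lat → SW at lon -20°, lat 80°.
Square 3, 7: +3·2° lon, +7·1° lat → SW at lon -14°, lat 87°.
Cell spans 2° lon × 1° lat.
south 87.00° N, north 88.00° N.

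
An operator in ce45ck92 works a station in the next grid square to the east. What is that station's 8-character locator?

Longitude extended square 9; +1 → 10, wraps to 0, carry into subsquare.
Longitude subsquare c = 2; +1 → 3 = d.
The latitude characters are unchanged.

CE45dk02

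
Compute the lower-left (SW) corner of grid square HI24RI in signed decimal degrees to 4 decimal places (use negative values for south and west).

Field H=7, I=8: +7·20° lon, +8·10° lat → SW at lon -40°, lat -10°.
Square 2, 4: +2·2° lon, +4·1° lat → SW at lon -36°, lat -6°.
Subsquare r=17, i=8: +17·0.0833333° lon, +8·0.0416667° lat → SW at lon -34.5833°, lat -5.66667°.
latitude -5.6667, longitude -34.5833.

-5.6667, -34.5833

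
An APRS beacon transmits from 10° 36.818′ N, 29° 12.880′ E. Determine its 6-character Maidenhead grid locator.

KK40oo

Offset from 180°W / 90°S: lon 209.2147°, lat 100.6136°.
Field: 209.2147/20 → 10 → K, 100.6136/10 → 10 → K; chars KK.
Square: 9.2147/2 → 4, 0.6136/1 → 0; chars 40.
Subsquare: 1.2147/0.0833333 → 14 → o, 0.6136/0.0416667 → 14 → o; chars oo.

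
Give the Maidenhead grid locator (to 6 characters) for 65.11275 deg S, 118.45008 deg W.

DC04sv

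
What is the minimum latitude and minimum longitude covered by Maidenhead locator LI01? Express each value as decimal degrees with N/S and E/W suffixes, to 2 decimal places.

Field L=11, I=8: +11·20° lon, +8·10° lat → SW at lon 40°, lat -10°.
Square 0, 1: +0·2° lon, +1·1° lat → SW at lon 40°, lat -9°.
latitude 9.00° S, longitude 40.00° E.

9.00° S, 40.00° E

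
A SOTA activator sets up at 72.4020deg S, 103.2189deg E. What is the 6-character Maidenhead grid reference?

Shift to the Maidenhead origin (180°W, 90°S): lon 283.2189, lat 17.5980.
Field: 283.2189/20 → 14 → O, 17.5980/10 → 1 → B; chars OB.
Square: 3.2189/2 → 1, 7.5980/1 → 7; chars 17.
Subsquare: 1.2189/0.0833333 → 14 → o, 0.5980/0.0416667 → 14 → o; chars oo.

OB17oo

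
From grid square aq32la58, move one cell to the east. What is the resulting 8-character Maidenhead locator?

AQ32la68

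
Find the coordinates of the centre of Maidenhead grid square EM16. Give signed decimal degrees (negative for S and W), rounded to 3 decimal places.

36.500, -97.000

Field E=4, M=12: +4·20° lon, +12·10° lat → SW at lon -100°, lat 30°.
Square 1, 6: +1·2° lon, +6·1° lat → SW at lon -98°, lat 36°.
Cell spans 2° lon × 1° lat. Centre is SW corner plus half of each.
latitude 36.500, longitude -97.000.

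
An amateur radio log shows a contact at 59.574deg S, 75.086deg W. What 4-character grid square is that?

FD20

Shift to the Maidenhead origin (180°W, 90°S): lon 104.91, lat 30.43.
Field: 104.91/20 → 5 → F, 30.43/10 → 3 → D; chars FD.
Square: 4.91/2 → 2, 0.43/1 → 0; chars 20.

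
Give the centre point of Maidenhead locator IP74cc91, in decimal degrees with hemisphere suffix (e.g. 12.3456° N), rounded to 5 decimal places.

64.08958° N, 5.75417° W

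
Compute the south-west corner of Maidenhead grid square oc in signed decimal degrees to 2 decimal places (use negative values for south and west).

Field O=14, C=2: +14·20° lon, +2·10° lat → SW at lon 100°, lat -70°.
latitude -70.00, longitude 100.00.

-70.00, 100.00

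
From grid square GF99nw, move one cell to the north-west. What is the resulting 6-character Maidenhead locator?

GF99mx

Longitude subsquare n = 13; −1 → 12 = m.
Latitude subsquare w = 22; +1 → 23 = x.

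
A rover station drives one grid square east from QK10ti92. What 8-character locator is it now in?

Longitude extended square 9; +1 → 10, wraps to 0, carry into subsquare.
Longitude subsquare t = 19; +1 → 20 = u.
The latitude characters are unchanged.

QK10ui02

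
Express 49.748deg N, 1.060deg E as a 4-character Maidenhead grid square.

JN09

Offset from 180°W / 90°S: lon 181.06°, lat 139.75°.
Field: 181.06/20 → 9 → J, 139.75/10 → 13 → N; chars JN.
Square: 1.06/2 → 0, 9.75/1 → 9; chars 09.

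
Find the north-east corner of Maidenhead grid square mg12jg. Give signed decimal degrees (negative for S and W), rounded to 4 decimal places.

-27.7083, 62.8333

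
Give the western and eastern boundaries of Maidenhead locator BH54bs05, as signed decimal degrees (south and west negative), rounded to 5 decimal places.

Field B=1, H=7: +1·20° lon, +7·10° lat → SW at lon -160°, lat -20°.
Square 5, 4: +5·2° lon, +4·1° lat → SW at lon -150°, lat -16°.
Subsquare b=1, s=18: +1·0.0833333° lon, +18·0.0416667° lat → SW at lon -149.917°, lat -15.25°.
Extended square 0, 5: +0·0.00833333° lon, +5·0.00416667° lat → SW at lon -149.917°, lat -15.2292°.
Cell spans 0.00833333° lon × 0.00416667° lat.
west -149.91667, east -149.90833.

-149.91667, -149.90833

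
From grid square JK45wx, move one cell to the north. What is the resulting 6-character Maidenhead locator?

Latitude subsquare x = 23; +1 → 24, wraps to 0 = a, carry into square.
Latitude square 5; +1 → 6.
The longitude characters are unchanged.

JK46wa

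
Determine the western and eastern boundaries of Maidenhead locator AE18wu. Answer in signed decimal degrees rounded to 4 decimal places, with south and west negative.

-176.1667, -176.0833

Field A=0, E=4: +0·20° lon, +4·10° lat → SW at lon -180°, lat -50°.
Square 1, 8: +1·2° lon, +8·1° lat → SW at lon -178°, lat -42°.
Subsquare w=22, u=20: +22·0.0833333° lon, +20·0.0416667° lat → SW at lon -176.167°, lat -41.1667°.
Cell spans 0.0833333° lon × 0.0416667° lat.
west -176.1667, east -176.0833.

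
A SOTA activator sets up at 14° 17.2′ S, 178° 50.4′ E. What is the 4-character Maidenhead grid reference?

RH95

Shift to the Maidenhead origin (180°W, 90°S): lon 358.84, lat 75.71.
Field: 358.84/20 → 17 → R, 75.71/10 → 7 → H; chars RH.
Square: 18.84/2 → 9, 5.71/1 → 5; chars 95.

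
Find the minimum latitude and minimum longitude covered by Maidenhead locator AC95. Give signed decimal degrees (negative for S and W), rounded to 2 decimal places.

Field A=0, C=2: +0·20° lon, +2·10° lat → SW at lon -180°, lat -70°.
Square 9, 5: +9·2° lon, +5·1° lat → SW at lon -162°, lat -65°.
latitude -65.00, longitude -162.00.

-65.00, -162.00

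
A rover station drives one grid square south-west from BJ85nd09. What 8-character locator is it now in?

BJ85md98

Longitude extended square 0; −1 → -1, wraps to 9, carry into subsquare.
Longitude subsquare n = 13; −1 → 12 = m.
Latitude extended square 9; −1 → 8.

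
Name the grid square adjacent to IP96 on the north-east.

Longitude square 9; +1 → 10, wraps to 0, carry into field.
Longitude field I = 8; +1 → 9 = J.
Latitude square 6; +1 → 7.

JP07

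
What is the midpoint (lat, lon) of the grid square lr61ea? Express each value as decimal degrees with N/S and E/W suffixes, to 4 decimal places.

Field L=11, R=17: +11·20° lon, +17·10° lat → SW at lon 40°, lat 80°.
Square 6, 1: +6·2° lon, +1·1° lat → SW at lon 52°, lat 81°.
Subsquare e=4, a=0: +4·0.0833333° lon, +0·0.0416667° lat → SW at lon 52.3333°, lat 81°.
Cell spans 0.0833333° lon × 0.0416667° lat. Centre is SW corner plus half of each.
latitude 81.0208° N, longitude 52.3750° E.

81.0208° N, 52.3750° E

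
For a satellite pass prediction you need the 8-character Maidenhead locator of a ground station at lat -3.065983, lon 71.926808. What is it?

Offset from 180°W / 90°S: lon 251.92681°, lat 86.93402°.
Field: lon ⌊251.92681/20⌋ = 12 → M; lat ⌊86.93402/10⌋ = 8 → I.
Square: lon ⌊11.92681/2⌋ = 5; lat ⌊6.93402/1⌋ = 6.
Subsquare: lon ⌊1.92681/0.0833333⌋ = 23 → x; lat ⌊0.93402/0.0416667⌋ = 22 → w.
Extended square: lon ⌊0.01014/0.00833333⌋ = 1; lat ⌊0.01735/0.00416667⌋ = 4.

MI56xw14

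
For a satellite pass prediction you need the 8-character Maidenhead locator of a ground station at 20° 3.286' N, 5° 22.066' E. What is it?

JL20qb43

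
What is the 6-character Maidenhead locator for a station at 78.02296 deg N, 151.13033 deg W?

BQ48ka

Shift to the Maidenhead origin (180°W, 90°S): lon 28.8697, lat 168.0230.
Field (20°×10°, letters A–R): 28.8697/20 → 1 → B, 168.0230/10 → 16 → Q; chars BQ.
Square (2°×1°, digits 0–9): 8.8697/2 → 4, 8.0230/1 → 8; chars 48.
Subsquare (5′×2.5′, letters a–x): 0.8697/0.0833333 → 10 → k, 0.0230/0.0416667 → 0 → a; chars ka.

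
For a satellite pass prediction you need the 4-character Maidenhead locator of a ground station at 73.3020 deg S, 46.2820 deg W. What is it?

GB66

Add 180° to longitude and 90° to latitude: 133.72, 16.70.
Field (20°×10°, letters A–R): 133.72/20 → 6 → G, 16.70/10 → 1 → B; chars GB.
Square (2°×1°, digits 0–9): 13.72/2 → 6, 6.70/1 → 6; chars 66.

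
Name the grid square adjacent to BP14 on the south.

Latitude square 4; −1 → 3.
The longitude characters are unchanged.

BP13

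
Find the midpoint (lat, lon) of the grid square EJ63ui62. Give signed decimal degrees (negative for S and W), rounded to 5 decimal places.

Field E=4, J=9: +4·20° lon, +9·10° lat → SW at lon -100°, lat 0°.
Square 6, 3: +6·2° lon, +3·1° lat → SW at lon -88°, lat 3°.
Subsquare u=20, i=8: +20·0.0833333° lon, +8·0.0416667° lat → SW at lon -86.3333°, lat 3.33333°.
Extended square 6, 2: +6·0.00833333° lon, +2·0.00416667° lat → SW at lon -86.2833°, lat 3.34167°.
Cell spans 0.00833333° lon × 0.00416667° lat. Centre is SW corner plus half of each.
latitude 3.34375, longitude -86.27917.

3.34375, -86.27917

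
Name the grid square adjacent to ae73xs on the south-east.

AE83ar

Longitude subsquare x = 23; +1 → 24, wraps to 0 = a, carry into square.
Longitude square 7; +1 → 8.
Latitude subsquare s = 18; −1 → 17 = r.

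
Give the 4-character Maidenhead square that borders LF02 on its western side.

KF92

Longitude square 0; −1 → -1, wraps to 9, carry into field.
Longitude field L = 11; −1 → 10 = K.
The latitude characters are unchanged.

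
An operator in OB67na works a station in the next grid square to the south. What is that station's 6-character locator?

OB66nx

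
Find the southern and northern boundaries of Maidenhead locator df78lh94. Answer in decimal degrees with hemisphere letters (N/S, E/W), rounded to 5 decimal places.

Field D=3, F=5: +3·20° lon, +5·10° lat → SW at lon -120°, lat -40°.
Square 7, 8: +7·2° lon, +8·1° lat → SW at lon -106°, lat -32°.
Subsquare l=11, h=7: +11·0.0833333° lon, +7·0.0416667° lat → SW at lon -105.083°, lat -31.7083°.
Extended square 9, 4: +9·0.00833333° lon, +4·0.00416667° lat → SW at lon -105.008°, lat -31.6917°.
Cell spans 0.00833333° lon × 0.00416667° lat.
south 31.69167° S, north 31.68750° S.

31.69167° S, 31.68750° S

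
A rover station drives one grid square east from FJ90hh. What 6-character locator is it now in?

FJ90ih

Longitude subsquare h = 7; +1 → 8 = i.
The latitude characters are unchanged.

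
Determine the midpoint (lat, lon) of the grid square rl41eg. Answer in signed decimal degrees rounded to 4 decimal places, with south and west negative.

21.2708, 168.3750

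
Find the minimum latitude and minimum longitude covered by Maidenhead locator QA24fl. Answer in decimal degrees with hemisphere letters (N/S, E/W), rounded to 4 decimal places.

85.5417° S, 144.4167° E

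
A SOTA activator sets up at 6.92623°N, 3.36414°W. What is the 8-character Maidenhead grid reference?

Add 180° to longitude and 90° to latitude: 176.63586, 96.92623.
Field: 176.63586/20 → 8 → I, 96.92623/10 → 9 → J; chars IJ.
Square: 16.63586/2 → 8, 6.92623/1 → 6; chars 86.
Subsquare: 0.63586/0.0833333 → 7 → h, 0.92623/0.0416667 → 22 → w; chars hw.
Extended square: 0.05253/0.00833333 → 6, 0.00956/0.00416667 → 2; chars 62.

IJ86hw62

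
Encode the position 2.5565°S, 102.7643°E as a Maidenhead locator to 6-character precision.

OI17jk

Add 180° to longitude and 90° to latitude: 282.7643, 87.4435.
Field (20°×10°, letters A–R): 282.7643/20 → 14 → O, 87.4435/10 → 8 → I; chars OI.
Square (2°×1°, digits 0–9): 2.7643/2 → 1, 7.4435/1 → 7; chars 17.
Subsquare (5′×2.5′, letters a–x): 0.7643/0.0833333 → 9 → j, 0.4435/0.0416667 → 10 → k; chars jk.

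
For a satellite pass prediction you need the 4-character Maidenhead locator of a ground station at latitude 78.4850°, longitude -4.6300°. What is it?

IQ78

Add 180° to longitude and 90° to latitude: 175.37, 168.49.
Field: 175.37/20 → 8 → I, 168.49/10 → 16 → Q; chars IQ.
Square: 15.37/2 → 7, 8.49/1 → 8; chars 78.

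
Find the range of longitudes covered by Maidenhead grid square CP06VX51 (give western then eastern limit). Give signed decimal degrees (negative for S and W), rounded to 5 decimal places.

-138.20833, -138.20000

Field C=2, P=15: +2·20° lon, +15·10° lat → SW at lon -140°, lat 60°.
Square 0, 6: +0·2° lon, +6·1° lat → SW at lon -140°, lat 66°.
Subsquare v=21, x=23: +21·0.0833333° lon, +23·0.0416667° lat → SW at lon -138.25°, lat 66.9583°.
Extended square 5, 1: +5·0.00833333° lon, +1·0.00416667° lat → SW at lon -138.208°, lat 66.9625°.
Cell spans 0.00833333° lon × 0.00416667° lat.
west -138.20833, east -138.20000.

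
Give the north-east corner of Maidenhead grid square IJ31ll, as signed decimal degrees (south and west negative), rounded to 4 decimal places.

Field I=8, J=9: +8·20° lon, +9·10° lat → SW at lon -20°, lat 0°.
Square 3, 1: +3·2° lon, +1·1° lat → SW at lon -14°, lat 1°.
Subsquare l=11, l=11: +11·0.0833333° lon, +11·0.0416667° lat → SW at lon -13.0833°, lat 1.45833°.
Cell spans 0.0833333° lon × 0.0416667° lat. NE corner is SW corner plus one full cell.
latitude 1.5000, longitude -13.0000.

1.5000, -13.0000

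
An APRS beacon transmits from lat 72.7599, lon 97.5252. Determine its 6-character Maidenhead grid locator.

Add 180° to longitude and 90° to latitude: 277.5252, 162.7599.
Field: 277.5252/20 → 13 → N, 162.7599/10 → 16 → Q; chars NQ.
Square: 17.5252/2 → 8, 2.7599/1 → 2; chars 82.
Subsquare: 1.5252/0.0833333 → 18 → s, 0.7599/0.0416667 → 18 → s; chars ss.

NQ82ss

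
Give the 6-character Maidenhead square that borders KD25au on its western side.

Longitude subsquare a = 0; −1 → -1, wraps to 23 = x, carry into square.
Longitude square 2; −1 → 1.
The latitude characters are unchanged.

KD15xu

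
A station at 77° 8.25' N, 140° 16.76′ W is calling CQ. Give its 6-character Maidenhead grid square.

BQ97ud

Shift to the Maidenhead origin (180°W, 90°S): lon 39.7207, lat 167.1375.
Field: 39.7207/20 → 1 → B, 167.1375/10 → 16 → Q; chars BQ.
Square: 19.7207/2 → 9, 7.1375/1 → 7; chars 97.
Subsquare: 1.7207/0.0833333 → 20 → u, 0.1375/0.0416667 → 3 → d; chars ud.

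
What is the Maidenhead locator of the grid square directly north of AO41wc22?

AO41wc23

Latitude extended square 2; +1 → 3.
The longitude characters are unchanged.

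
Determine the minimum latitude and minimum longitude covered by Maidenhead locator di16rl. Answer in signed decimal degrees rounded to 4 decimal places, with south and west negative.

-3.5417, -116.5833

Field D=3, I=8: +3·20° lon, +8·10° lat → SW at lon -120°, lat -10°.
Square 1, 6: +1·2° lon, +6·1° lat → SW at lon -118°, lat -4°.
Subsquare r=17, l=11: +17·0.0833333° lon, +11·0.0416667° lat → SW at lon -116.583°, lat -3.54167°.
latitude -3.5417, longitude -116.5833.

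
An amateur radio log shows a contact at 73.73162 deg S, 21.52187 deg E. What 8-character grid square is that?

KB06sg24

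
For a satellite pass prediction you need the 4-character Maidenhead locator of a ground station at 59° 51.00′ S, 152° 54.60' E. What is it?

QD60

Shift to the Maidenhead origin (180°W, 90°S): lon 332.91, lat 30.15.
Field: lon ⌊332.91/20⌋ = 16 → Q; lat ⌊30.15/10⌋ = 3 → D.
Square: lon ⌊12.91/2⌋ = 6; lat ⌊0.15/1⌋ = 0.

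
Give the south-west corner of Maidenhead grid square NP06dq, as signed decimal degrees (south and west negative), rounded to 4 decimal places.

66.6667, 80.2500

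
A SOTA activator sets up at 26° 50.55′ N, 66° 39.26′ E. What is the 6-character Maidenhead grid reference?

ML36hu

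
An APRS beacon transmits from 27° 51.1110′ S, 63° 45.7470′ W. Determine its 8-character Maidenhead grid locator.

FG82cd85

Offset from 180°W / 90°S: lon 116.23755°, lat 62.14815°.
Field: lon ⌊116.23755/20⌋ = 5 → F; lat ⌊62.14815/10⌋ = 6 → G.
Square: lon ⌊16.23755/2⌋ = 8; lat ⌊2.14815/1⌋ = 2.
Subsquare: lon ⌊0.23755/0.0833333⌋ = 2 → c; lat ⌊0.14815/0.0416667⌋ = 3 → d.
Extended square: lon ⌊0.07088/0.00833333⌋ = 8; lat ⌊0.02315/0.00416667⌋ = 5.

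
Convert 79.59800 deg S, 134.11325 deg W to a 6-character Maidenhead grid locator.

CB20wj

Offset from 180°W / 90°S: lon 45.8868°, lat 10.4020°.
Field: lon ⌊45.8868/20⌋ = 2 → C; lat ⌊10.4020/10⌋ = 1 → B.
Square: lon ⌊5.8868/2⌋ = 2; lat ⌊0.4020/1⌋ = 0.
Subsquare: lon ⌊1.8868/0.0833333⌋ = 22 → w; lat ⌊0.4020/0.0416667⌋ = 9 → j.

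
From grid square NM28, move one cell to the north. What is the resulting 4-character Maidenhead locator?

NM29

Latitude square 8; +1 → 9.
The longitude characters are unchanged.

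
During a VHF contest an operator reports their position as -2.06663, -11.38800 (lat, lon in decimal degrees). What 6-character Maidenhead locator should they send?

Shift to the Maidenhead origin (180°W, 90°S): lon 168.6120, lat 87.9334.
Field: 168.6120/20 → 8 → I, 87.9334/10 → 8 → I; chars II.
Square: 8.6120/2 → 4, 7.9334/1 → 7; chars 47.
Subsquare: 0.6120/0.0833333 → 7 → h, 0.9334/0.0416667 → 22 → w; chars hw.

II47hw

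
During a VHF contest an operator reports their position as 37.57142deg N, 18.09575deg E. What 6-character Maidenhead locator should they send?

JM97bn

Offset from 180°W / 90°S: lon 198.0958°, lat 127.5714°.
Field: 198.0958/20 → 9 → J, 127.5714/10 → 12 → M; chars JM.
Square: 18.0958/2 → 9, 7.5714/1 → 7; chars 97.
Subsquare: 0.0958/0.0833333 → 1 → b, 0.5714/0.0416667 → 13 → n; chars bn.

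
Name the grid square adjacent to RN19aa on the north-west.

Longitude subsquare a = 0; −1 → -1, wraps to 23 = x, carry into square.
Longitude square 1; −1 → 0.
Latitude subsquare a = 0; +1 → 1 = b.

RN09xb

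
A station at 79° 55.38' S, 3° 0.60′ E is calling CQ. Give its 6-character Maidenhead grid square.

Shift to the Maidenhead origin (180°W, 90°S): lon 183.0100, lat 10.0770.
Field: 183.0100/20 → 9 → J, 10.0770/10 → 1 → B; chars JB.
Square: 3.0100/2 → 1, 0.0770/1 → 0; chars 10.
Subsquare: 1.0100/0.0833333 → 12 → m, 0.0770/0.0416667 → 1 → b; chars mb.

JB10mb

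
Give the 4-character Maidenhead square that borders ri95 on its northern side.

Latitude square 5; +1 → 6.
The longitude characters are unchanged.

RI96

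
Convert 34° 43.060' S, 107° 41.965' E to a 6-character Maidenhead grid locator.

Offset from 180°W / 90°S: lon 287.6994°, lat 55.2823°.
Field: 287.6994/20 → 14 → O, 55.2823/10 → 5 → F; chars OF.
Square: 7.6994/2 → 3, 5.2823/1 → 5; chars 35.
Subsquare: 1.6994/0.0833333 → 20 → u, 0.2823/0.0416667 → 6 → g; chars ug.

OF35ug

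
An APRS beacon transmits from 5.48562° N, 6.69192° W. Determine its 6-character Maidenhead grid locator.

IJ65pl

Add 180° to longitude and 90° to latitude: 173.3081, 95.4856.
Field: 173.3081/20 → 8 → I, 95.4856/10 → 9 → J; chars IJ.
Square: 13.3081/2 → 6, 5.4856/1 → 5; chars 65.
Subsquare: 1.3081/0.0833333 → 15 → p, 0.4856/0.0416667 → 11 → l; chars pl.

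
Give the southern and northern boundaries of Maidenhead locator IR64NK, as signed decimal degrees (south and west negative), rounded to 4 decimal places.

84.4167, 84.4583

Field I=8, R=17: +8·20° lon, +17·10° lat → SW at lon -20°, lat 80°.
Square 6, 4: +6·2° lon, +4·1° lat → SW at lon -8°, lat 84°.
Subsquare n=13, k=10: +13·0.0833333° lon, +10·0.0416667° lat → SW at lon -6.91667°, lat 84.4167°.
Cell spans 0.0833333° lon × 0.0416667° lat.
south 84.4167, north 84.4583.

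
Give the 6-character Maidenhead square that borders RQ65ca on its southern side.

RQ64cx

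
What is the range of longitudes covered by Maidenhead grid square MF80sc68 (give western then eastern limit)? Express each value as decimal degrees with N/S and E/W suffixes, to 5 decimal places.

77.55000° E, 77.55833° E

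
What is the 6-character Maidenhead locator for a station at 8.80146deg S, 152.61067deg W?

BI31qe

Shift to the Maidenhead origin (180°W, 90°S): lon 27.3893, lat 81.1985.
Field (20°×10°, letters A–R): lon ⌊27.3893/20⌋ = 1 → B; lat ⌊81.1985/10⌋ = 8 → I.
Square (2°×1°, digits 0–9): lon ⌊7.3893/2⌋ = 3; lat ⌊1.1985/1⌋ = 1.
Subsquare (5′×2.5′, letters a–x): lon ⌊1.3893/0.0833333⌋ = 16 → q; lat ⌊0.1985/0.0416667⌋ = 4 → e.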